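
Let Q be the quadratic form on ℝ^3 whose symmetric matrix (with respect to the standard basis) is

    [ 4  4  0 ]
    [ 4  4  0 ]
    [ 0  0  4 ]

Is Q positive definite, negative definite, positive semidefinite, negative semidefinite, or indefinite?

Row-reducing A symmetrically gives the diagonal entries 4, 0, 4.
That gives 2 positive, 1 zero pivots.
Hence Q is positive semidefinite.

positive semidefinite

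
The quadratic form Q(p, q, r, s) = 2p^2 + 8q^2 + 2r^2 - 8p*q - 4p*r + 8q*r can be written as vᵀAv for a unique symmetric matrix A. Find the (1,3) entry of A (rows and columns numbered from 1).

The coefficient of p·r in Q is -4. For a symmetric A this equals A[1,3] + A[3,1] = 2·A[1,3].
So A[1,3] = -4/2 = -2.

-2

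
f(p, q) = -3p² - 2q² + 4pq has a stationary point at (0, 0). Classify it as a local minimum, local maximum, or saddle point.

The Hessian at the origin is H = [[-6, 4], [4, -4]].
det H = -6·-4 − (4)² = 8 > 0 and H[1,1] = -6 < 0, so H is negative definite.
Therefore the origin is a local maximum.

local maximum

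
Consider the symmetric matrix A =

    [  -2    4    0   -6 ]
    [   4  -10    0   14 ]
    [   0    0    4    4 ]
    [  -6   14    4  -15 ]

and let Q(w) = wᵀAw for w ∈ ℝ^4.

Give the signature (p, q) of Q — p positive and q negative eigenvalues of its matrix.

Applying the same elementary operations to the rows and columns of A produces a congruent diagonal matrix with entries -2, -2, 4, 1.
So there are 2 positive, 2 negative pivots.

(2, 2)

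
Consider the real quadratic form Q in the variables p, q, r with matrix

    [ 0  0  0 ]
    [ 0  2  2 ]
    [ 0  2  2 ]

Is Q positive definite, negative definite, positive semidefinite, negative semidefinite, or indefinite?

Row-reducing A symmetrically gives the diagonal entries 0, 2, 0.
Counting signs: 1 positive, 2 zero.
Hence Q is positive semidefinite.

positive semidefinite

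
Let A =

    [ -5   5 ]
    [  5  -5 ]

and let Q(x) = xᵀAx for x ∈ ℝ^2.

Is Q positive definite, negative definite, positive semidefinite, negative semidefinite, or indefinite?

Row-reducing A symmetrically gives the diagonal entries -5, 0.
Counting signs: 1 negative, 1 zero.
Hence Q is negative semidefinite.

negative semidefinite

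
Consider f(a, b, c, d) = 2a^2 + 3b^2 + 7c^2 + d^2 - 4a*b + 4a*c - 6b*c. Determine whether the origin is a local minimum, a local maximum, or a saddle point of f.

local minimum

The Hessian at the origin is H = [[4, -4, 4, 0], [-4, 6, -6, 0], [4, -6, 14, 0], [0, 0, 0, 2]].
Applying the same elementary operations to the rows and columns of H produces a congruent diagonal matrix with entries 4, 2, 8, 2.
So there are 4 positive pivots.
H is positive definite, so the origin is a strict local minimum.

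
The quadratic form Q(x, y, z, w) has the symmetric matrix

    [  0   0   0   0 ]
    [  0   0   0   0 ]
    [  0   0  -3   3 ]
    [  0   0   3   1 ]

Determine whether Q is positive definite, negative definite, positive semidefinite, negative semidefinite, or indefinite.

Applying the same elementary operations to the rows and columns of A produces a congruent diagonal matrix with entries 0, 0, -3, 4.
That gives 1 positive, 1 negative, 2 zero pivots.
Hence Q is indefinite.

indefinite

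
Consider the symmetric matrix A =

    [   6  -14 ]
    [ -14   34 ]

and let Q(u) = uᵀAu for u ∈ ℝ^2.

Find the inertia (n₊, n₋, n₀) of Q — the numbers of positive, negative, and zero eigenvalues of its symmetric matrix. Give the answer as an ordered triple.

(2, 0, 0)

Symmetric row and column elimination reduces A to a congruent diagonal form with pivots 6, 4/3.
That gives 2 positive pivots.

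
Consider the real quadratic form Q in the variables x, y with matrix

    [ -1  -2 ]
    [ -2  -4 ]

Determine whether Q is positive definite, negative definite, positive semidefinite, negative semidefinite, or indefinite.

Row-reducing A symmetrically gives the diagonal entries -1, 0.
So there are 1 negative, 1 zero pivots.
Hence Q is negative semidefinite.

negative semidefinite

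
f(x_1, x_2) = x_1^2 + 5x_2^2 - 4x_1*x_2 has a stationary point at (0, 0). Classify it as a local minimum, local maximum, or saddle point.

The Hessian at the origin is H = [[2, -4], [-4, 10]].
det H = 2·10 − (-4)² = 4 > 0 and H[1,1] = 2 > 0, so H is positive definite.
Therefore the origin is a local minimum.

local minimum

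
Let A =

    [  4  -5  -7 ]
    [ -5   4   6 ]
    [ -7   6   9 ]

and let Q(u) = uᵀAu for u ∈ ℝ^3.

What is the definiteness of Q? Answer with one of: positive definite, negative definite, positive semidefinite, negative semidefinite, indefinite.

Row-reducing A symmetrically gives the diagonal entries 4, -9/4, 1/9.
Counting signs: 2 positive, 1 negative.
Hence Q is indefinite.

indefinite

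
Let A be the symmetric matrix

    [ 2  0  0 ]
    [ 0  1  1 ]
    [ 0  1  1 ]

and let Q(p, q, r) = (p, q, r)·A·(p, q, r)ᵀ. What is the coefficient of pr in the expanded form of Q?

The coefficient of pr is A[1,3] + A[3,1] = 2·0 = 0.

0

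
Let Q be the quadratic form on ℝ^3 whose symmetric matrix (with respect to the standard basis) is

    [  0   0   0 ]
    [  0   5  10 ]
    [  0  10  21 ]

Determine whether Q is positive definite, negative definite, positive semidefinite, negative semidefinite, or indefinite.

Row-reducing A symmetrically gives the diagonal entries 0, 5, 1.
So there are 2 positive, 1 zero pivots.
Hence Q is positive semidefinite.

positive semidefinite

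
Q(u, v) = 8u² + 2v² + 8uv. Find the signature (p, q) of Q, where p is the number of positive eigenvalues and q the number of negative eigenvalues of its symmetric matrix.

(1, 0)

Write A = [[8, 4], [4, 2]].
Row-reducing A symmetrically gives the diagonal entries 8, 0.
So there are 1 positive, 1 zero pivots.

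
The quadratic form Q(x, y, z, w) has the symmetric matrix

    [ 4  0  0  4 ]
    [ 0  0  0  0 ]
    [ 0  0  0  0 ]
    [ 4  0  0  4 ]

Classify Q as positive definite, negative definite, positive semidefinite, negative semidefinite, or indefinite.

Applying the same elementary operations to the rows and columns of A produces a congruent diagonal matrix with entries 4, 0, 0, 0.
That gives 1 positive, 3 zero pivots.
Hence Q is positive semidefinite.

positive semidefinite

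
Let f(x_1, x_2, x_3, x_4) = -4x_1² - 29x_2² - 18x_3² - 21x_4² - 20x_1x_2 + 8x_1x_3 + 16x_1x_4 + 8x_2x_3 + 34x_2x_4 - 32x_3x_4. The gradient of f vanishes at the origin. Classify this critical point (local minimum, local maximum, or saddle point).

local maximum

The Hessian at the origin is H = [[-8, -20, 8, 16], [-20, -58, 8, 34], [8, 8, -36, -32], [16, 34, -32, -42]].
Symmetric row and column elimination reduces H to a congruent diagonal form with pivots -8, -8, -10, -3/5.
Counting signs: 4 negative.
H is negative definite, so the origin is a strict local maximum.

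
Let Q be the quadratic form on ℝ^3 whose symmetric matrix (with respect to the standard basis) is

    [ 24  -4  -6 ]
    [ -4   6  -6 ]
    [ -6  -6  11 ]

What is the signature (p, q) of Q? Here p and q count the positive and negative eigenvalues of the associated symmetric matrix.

Congruent diagonalization of A (simultaneous row and column reduction) yields pivots 24, 16/3, 5/16.
So there are 3 positive pivots.

(3, 0)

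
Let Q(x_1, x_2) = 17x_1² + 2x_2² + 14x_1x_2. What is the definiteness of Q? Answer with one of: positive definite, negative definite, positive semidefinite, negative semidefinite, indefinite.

indefinite

The symmetric matrix of Q is [[17, 7], [7, 2]].
For the 2×2 matrix [[17, 7], [7, 2]]: det = 17·2 − (7)² = -15, trace = 19.
det < 0 so the eigenvalues have opposite signs; the form is indefinite.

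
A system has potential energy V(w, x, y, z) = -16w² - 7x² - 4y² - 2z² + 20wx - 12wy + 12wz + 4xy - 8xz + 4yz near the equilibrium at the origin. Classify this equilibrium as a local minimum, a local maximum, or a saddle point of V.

The Hessian at the origin is H = [[-32, 20, -12, 12], [20, -14, 4, -8], [-12, 4, -8, 4], [12, -8, 4, -4]].
Symmetric row and column elimination reduces H to a congruent diagonal form with pivots -32, -3/2, 14/3, 4/7.
Counting signs: 2 positive, 2 negative.
H is indefinite, so the origin is a saddle point.

saddle point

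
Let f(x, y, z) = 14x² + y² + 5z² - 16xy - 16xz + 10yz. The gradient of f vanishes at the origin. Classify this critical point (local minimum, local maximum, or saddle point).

The Hessian at the origin is H = [[28, -16, -16], [-16, 2, 10], [-16, 10, 10]].
Symmetric row and column elimination reduces H to a congruent diagonal form with pivots 28, -50/7, 24/25.
So there are 2 positive, 1 negative pivots.
H is indefinite, so the origin is a saddle point.

saddle point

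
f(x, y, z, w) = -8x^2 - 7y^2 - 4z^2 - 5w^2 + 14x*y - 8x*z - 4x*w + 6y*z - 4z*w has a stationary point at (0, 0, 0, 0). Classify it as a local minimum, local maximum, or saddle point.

The Hessian at the origin is H = [[-16, 14, -8, -4], [14, -14, 6, 0], [-8, 6, -8, -4], [-4, 0, -4, -10]].
Symmetric row and column elimination reduces H to a congruent diagonal form with pivots -16, -7/4, -24/7, -2.
That gives 4 negative pivots.
H is negative definite, so the origin is a strict local maximum.

local maximum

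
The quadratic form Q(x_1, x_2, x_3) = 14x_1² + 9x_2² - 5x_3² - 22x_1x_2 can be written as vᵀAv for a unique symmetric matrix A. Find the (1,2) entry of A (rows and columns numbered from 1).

-11

The coefficient of x_1·x_2 in Q is -22. For a symmetric A this equals A[1,2] + A[2,1] = 2·A[1,2].
So A[1,2] = -22/2 = -11.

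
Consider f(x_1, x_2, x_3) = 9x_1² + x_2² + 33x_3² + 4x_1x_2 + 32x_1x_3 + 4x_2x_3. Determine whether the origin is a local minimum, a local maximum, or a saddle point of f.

The Hessian at the origin is H = [[18, 4, 32], [4, 2, 4], [32, 4, 66]].
Congruent diagonalization of H (simultaneous row and column reduction) yields pivots 18, 10/9, 2/5.
That gives 3 positive pivots.
H is positive definite, so the origin is a strict local minimum.

local minimum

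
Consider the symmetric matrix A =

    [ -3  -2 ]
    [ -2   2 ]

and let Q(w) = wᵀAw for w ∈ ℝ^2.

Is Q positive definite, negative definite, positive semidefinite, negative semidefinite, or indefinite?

For the 2×2 matrix [[-3, -2], [-2, 2]]: det = -3·2 − (-2)² = -10, trace = -1.
det < 0 so the eigenvalues have opposite signs; the form is indefinite.

indefinite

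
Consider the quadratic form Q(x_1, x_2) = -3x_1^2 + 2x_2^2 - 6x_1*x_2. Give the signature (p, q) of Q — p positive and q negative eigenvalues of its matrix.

The symmetric matrix is A = [[-3, -3], [-3, 2]].
Applying the same elementary operations to the rows and columns of A produces a congruent diagonal matrix with entries -3, 5.
Counting signs: 1 positive, 1 negative.

(1, 1)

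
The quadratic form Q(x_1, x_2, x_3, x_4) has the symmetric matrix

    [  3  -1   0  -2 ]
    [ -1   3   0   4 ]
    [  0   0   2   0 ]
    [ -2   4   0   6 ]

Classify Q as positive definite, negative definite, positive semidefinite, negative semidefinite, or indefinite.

Row-reducing A symmetrically gives the diagonal entries 3, 8/3, 2, 1/2.
That gives 4 positive pivots.
Hence Q is positive definite.

positive definite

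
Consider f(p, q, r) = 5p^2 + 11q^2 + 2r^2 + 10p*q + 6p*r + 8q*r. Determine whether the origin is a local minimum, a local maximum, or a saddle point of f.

The Hessian at the origin is H = [[10, 10, 6], [10, 22, 8], [6, 8, 4]].
Row-reducing H symmetrically gives the diagonal entries 10, 12, 1/15.
Counting signs: 3 positive.
H is positive definite, so the origin is a strict local minimum.

local minimum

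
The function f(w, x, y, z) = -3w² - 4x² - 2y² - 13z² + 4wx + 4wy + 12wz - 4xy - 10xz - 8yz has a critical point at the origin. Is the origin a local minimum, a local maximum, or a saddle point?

The Hessian at the origin is H = [[-6, 4, 4, 12], [4, -8, -4, -10], [4, -4, -4, -8], [12, -10, -8, -26]].
Row-reducing H symmetrically gives the diagonal entries -6, -16/3, -1, -1.
Counting signs: 4 negative.
H is negative definite, so the origin is a strict local maximum.

local maximum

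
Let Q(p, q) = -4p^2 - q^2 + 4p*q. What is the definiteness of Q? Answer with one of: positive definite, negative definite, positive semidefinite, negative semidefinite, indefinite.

negative semidefinite

The symmetric matrix of Q is [[-4, 2], [2, -1]].
For the 2×2 matrix [[-4, 2], [2, -1]]: det = -4·-1 − (2)² = 0, trace = -5.
det = 0 so one eigenvalue is zero; the form is semidefinite with the sign of the trace.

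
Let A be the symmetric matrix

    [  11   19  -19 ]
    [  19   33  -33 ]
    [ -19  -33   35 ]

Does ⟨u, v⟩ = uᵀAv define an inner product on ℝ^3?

yes

Leading principal minors: Δ_1 = 11, Δ_2 = 2, Δ_3 = 4.
All leading principal minors are positive, so by Sylvester's criterion Q is positive definite.
⟨·,·⟩ is an inner product exactly when A is positive definite.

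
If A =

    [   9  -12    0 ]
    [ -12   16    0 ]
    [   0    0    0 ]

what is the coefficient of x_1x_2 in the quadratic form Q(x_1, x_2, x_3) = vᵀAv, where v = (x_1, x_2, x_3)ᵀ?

The coefficient of x_1x_2 is A[1,2] + A[2,1] = 2·(-12) = -24.

-24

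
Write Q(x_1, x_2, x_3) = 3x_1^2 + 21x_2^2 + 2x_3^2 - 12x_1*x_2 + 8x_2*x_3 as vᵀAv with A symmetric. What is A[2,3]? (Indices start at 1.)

4

The coefficient of x_2·x_3 in Q is 8. For a symmetric A this equals A[2,3] + A[3,2] = 2·A[2,3].
So A[2,3] = 8/2 = 4.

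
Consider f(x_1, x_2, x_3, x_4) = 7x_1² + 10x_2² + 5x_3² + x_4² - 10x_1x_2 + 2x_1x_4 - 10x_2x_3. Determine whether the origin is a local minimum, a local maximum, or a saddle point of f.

local minimum

The Hessian at the origin is H = [[14, -10, 0, 2], [-10, 20, -10, 0], [0, -10, 10, 0], [2, 0, 0, 2]].
An LDLᵀ factorisation of H has diagonal entries 14, 90/7, 20/9, 1.
So there are 4 positive pivots.
H is positive definite, so the origin is a strict local minimum.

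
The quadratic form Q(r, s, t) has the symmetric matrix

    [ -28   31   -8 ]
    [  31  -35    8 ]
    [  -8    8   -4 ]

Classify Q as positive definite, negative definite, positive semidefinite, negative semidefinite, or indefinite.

negative definite

An LDLᵀ factorisation of A has diagonal entries -28, -19/28, -12/19.
Counting signs: 3 negative.
Hence Q is negative definite.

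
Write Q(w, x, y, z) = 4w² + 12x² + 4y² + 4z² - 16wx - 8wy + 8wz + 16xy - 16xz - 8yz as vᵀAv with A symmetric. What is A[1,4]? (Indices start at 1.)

The coefficient of w·z in Q is 8. For a symmetric A this equals A[1,4] + A[4,1] = 2·A[1,4].
So A[1,4] = 8/2 = 4.

4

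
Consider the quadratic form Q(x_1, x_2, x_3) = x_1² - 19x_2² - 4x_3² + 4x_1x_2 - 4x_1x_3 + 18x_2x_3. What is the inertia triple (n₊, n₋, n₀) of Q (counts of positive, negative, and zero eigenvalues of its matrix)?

Write A = [[1, 2, -2], [2, -19, 9], [-2, 9, -4]].
Row-reducing A symmetrically gives the diagonal entries 1, -23, -15/23.
Counting signs: 1 positive, 2 negative.

(1, 2, 0)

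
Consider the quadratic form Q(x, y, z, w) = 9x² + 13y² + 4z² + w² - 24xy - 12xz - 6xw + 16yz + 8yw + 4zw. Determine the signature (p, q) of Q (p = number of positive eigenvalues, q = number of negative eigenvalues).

(1, 1)

The symmetric matrix is A = [[9, -12, -6, -3], [-12, 13, 8, 4], [-6, 8, 4, 2], [-3, 4, 2, 1]].
Applying the same elementary operations to the rows and columns of A produces a congruent diagonal matrix with entries 9, -3, 0, 0.
So there are 1 positive, 1 negative, 2 zero pivots.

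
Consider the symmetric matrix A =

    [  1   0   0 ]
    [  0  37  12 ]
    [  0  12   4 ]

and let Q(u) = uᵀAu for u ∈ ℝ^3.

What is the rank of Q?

3

Congruent diagonalization of A (simultaneous row and column reduction) yields pivots 1, 37, 4/37.
Counting signs: 3 positive.
The rank is the number of nonzero pivots: 3.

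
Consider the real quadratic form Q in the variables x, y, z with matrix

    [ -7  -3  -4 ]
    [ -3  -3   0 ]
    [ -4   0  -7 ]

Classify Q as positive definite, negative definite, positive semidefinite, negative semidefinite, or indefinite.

negative definite

Leading principal minors: Δ_1 = -7, Δ_2 = 12, Δ_3 = -36.
The signs alternate starting with Δ_1 < 0, so by Sylvester's criterion Q is negative definite.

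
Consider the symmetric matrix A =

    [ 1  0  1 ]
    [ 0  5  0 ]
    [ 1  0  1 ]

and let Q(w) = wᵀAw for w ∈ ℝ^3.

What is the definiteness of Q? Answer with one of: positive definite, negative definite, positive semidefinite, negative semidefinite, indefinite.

Applying the same elementary operations to the rows and columns of A produces a congruent diagonal matrix with entries 1, 5, 0.
So there are 2 positive, 1 zero pivots.
Hence Q is positive semidefinite.

positive semidefinite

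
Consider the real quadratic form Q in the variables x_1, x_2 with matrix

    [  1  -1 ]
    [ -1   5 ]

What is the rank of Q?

2

An LDLᵀ factorisation of A has diagonal entries 1, 4.
Counting signs: 2 positive.
The rank is the number of nonzero pivots: 2.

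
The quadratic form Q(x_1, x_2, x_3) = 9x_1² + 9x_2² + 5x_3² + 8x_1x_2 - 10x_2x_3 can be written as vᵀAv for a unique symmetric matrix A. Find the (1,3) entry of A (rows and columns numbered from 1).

The coefficient of x_1·x_3 in Q is 0. For a symmetric A this equals A[1,3] + A[3,1] = 2·A[1,3].
So A[1,3] = 0/2 = 0.

0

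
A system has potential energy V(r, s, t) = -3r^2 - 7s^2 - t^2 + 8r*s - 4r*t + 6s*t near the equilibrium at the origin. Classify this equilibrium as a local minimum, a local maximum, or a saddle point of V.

The Hessian at the origin is H = [[-6, 8, -4], [8, -14, 6], [-4, 6, -2]].
Applying the same elementary operations to the rows and columns of H produces a congruent diagonal matrix with entries -6, -10/3, 4/5.
That gives 1 positive, 2 negative pivots.
H is indefinite, so the origin is a saddle point.

saddle point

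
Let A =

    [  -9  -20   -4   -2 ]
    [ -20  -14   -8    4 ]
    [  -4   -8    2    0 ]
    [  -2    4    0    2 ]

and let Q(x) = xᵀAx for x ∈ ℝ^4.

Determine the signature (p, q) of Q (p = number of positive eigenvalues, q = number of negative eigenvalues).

An LDLᵀ factorisation of A has diagonal entries -9, 274/9, 514/137, -2/257.
So there are 2 positive, 2 negative pivots.

(2, 2)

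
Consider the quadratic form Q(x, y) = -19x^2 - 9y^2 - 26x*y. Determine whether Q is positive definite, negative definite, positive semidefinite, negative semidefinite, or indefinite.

The symmetric matrix of Q is A = [[-19, -13], [-13, -9]].
Leading principal minors: Δ_1 = -19, Δ_2 = 2.
The signs alternate starting with Δ_1 < 0, so by Sylvester's criterion Q is negative definite.

negative definite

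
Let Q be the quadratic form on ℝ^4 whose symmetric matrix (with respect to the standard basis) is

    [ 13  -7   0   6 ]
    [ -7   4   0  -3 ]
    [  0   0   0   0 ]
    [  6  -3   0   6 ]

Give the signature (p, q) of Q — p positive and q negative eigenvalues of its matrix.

(3, 0)

Applying the same elementary operations to the rows and columns of A produces a congruent diagonal matrix with entries 13, 3/13, 0, 3.
That gives 3 positive, 1 zero pivots.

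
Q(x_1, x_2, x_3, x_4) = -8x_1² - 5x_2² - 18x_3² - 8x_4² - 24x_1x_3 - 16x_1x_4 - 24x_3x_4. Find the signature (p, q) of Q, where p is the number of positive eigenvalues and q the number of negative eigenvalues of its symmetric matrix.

Write A = [[-8, 0, -12, -8], [0, -5, 0, 0], [-12, 0, -18, -12], [-8, 0, -12, -8]].
Applying the same elementary operations to the rows and columns of A produces a congruent diagonal matrix with entries -8, -5, 0, 0.
So there are 2 negative, 2 zero pivots.

(0, 2)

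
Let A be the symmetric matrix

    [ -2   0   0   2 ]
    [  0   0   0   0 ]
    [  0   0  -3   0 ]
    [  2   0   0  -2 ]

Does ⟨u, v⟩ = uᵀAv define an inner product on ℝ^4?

no

Symmetric row and column elimination reduces A to a congruent diagonal form with pivots -2, 0, -3, 0.
So there are 2 negative, 2 zero pivots.
Hence Q is negative semidefinite.
⟨·,·⟩ is an inner product exactly when A is positive definite.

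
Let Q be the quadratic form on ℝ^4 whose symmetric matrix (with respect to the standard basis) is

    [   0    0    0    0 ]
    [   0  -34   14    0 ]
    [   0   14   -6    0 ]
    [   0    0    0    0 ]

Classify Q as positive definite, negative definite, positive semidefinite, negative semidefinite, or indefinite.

negative semidefinite

Congruent diagonalization of A (simultaneous row and column reduction) yields pivots 0, -34, -4/17, 0.
So there are 2 negative, 2 zero pivots.
Hence Q is negative semidefinite.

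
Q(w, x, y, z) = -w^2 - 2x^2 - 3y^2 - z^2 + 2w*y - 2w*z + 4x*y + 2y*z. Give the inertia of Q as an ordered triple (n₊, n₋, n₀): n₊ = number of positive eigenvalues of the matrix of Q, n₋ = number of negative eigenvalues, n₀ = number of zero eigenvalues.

(0, 2, 2)

The associated matrix is A = [[-1, 0, 1, -1], [0, -2, 2, 0], [1, 2, -3, 1], [-1, 0, 1, -1]].
Symmetric row and column elimination reduces A to a congruent diagonal form with pivots -1, -2, 0, 0.
So there are 2 negative, 2 zero pivots.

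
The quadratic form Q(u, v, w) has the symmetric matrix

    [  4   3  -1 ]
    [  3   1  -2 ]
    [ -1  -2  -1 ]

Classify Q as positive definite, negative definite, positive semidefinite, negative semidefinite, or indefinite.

indefinite

Symmetric row and column elimination reduces A to a congruent diagonal form with pivots 4, -5/4, 0.
That gives 1 positive, 1 negative, 1 zero pivots.
Hence Q is indefinite.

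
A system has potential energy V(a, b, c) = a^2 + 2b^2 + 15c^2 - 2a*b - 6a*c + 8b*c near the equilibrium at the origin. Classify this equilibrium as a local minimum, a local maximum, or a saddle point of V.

local minimum

The Hessian at the origin is H = [[2, -2, -6], [-2, 4, 8], [-6, 8, 30]].
Row-reducing H symmetrically gives the diagonal entries 2, 2, 10.
So there are 3 positive pivots.
H is positive definite, so the origin is a strict local minimum.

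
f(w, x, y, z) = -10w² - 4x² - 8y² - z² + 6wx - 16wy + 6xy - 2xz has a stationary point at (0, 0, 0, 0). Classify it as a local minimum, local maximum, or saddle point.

The Hessian at the origin is H = [[-20, 6, -16, 0], [6, -8, 6, -2], [-16, 6, -16, 0], [0, -2, 0, -2]].
An LDLᵀ factorisation of H has diagonal entries -20, -31/5, -92/31, -30/23.
That gives 4 negative pivots.
H is negative definite, so the origin is a strict local maximum.

local maximum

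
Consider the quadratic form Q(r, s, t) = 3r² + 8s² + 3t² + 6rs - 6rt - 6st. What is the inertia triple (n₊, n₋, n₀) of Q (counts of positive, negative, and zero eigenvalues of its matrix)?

(2, 0, 1)

The symmetric matrix is A = [[3, 3, -3], [3, 8, -3], [-3, -3, 3]].
Row-reducing A symmetrically gives the diagonal entries 3, 5, 0.
That gives 2 positive, 1 zero pivots.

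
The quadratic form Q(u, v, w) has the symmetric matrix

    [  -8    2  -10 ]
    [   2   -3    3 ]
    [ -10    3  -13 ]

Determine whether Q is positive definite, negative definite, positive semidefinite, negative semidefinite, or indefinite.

Leading principal minors: Δ_1 = -8, Δ_2 = 20, Δ_3 = -8.
The signs alternate starting with Δ_1 < 0, so by Sylvester's criterion Q is negative definite.

negative definite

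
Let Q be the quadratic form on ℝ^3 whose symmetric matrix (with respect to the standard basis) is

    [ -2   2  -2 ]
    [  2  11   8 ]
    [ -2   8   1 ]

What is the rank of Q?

3

Congruent diagonalization of A (simultaneous row and column reduction) yields pivots -2, 13, 3/13.
So there are 2 positive, 1 negative pivots.
The rank is the number of nonzero pivots: 3.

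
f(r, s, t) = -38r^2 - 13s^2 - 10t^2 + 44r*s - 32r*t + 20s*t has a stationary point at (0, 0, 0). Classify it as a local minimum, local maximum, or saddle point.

The Hessian at the origin is H = [[-76, 44, -32], [44, -26, 20], [-32, 20, -20]].
An LDLᵀ factorisation of H has diagonal entries -76, -10/19, -12/5.
That gives 3 negative pivots.
H is negative definite, so the origin is a strict local maximum.

local maximum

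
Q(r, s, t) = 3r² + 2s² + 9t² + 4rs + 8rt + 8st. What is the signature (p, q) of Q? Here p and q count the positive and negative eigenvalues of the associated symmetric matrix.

(3, 0)

Write A = [[3, 2, 4], [2, 2, 4], [4, 4, 9]].
Row-reducing A symmetrically gives the diagonal entries 3, 2/3, 1.
So there are 3 positive pivots.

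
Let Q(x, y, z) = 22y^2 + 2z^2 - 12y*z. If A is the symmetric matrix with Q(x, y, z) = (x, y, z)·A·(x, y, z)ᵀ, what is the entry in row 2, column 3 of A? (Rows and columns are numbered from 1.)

The coefficient of y·z in Q is -12. For a symmetric A this equals A[2,3] + A[3,2] = 2·A[2,3].
So A[2,3] = -12/2 = -6.

-6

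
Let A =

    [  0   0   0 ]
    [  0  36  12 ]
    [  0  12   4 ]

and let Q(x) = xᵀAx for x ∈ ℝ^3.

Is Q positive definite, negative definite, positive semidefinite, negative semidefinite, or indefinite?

positive semidefinite

Congruent diagonalization of A (simultaneous row and column reduction) yields pivots 0, 36, 0.
Counting signs: 1 positive, 2 zero.
Hence Q is positive semidefinite.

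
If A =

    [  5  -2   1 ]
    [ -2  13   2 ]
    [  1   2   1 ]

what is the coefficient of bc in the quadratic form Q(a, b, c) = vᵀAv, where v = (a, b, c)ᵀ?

The coefficient of bc is A[2,3] + A[3,2] = 2·2 = 4.

4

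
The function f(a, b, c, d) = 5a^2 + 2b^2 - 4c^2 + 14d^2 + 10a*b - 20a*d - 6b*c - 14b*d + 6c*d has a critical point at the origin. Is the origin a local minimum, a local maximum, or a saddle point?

The Hessian at the origin is H = [[10, 10, 0, -20], [10, 4, -6, -14], [0, -6, -8, 6], [-20, -14, 6, 28]].
Symmetric row and column elimination reduces H to a congruent diagonal form with pivots 10, -6, -2, -6.
That gives 1 positive, 3 negative pivots.
H is indefinite, so the origin is a saddle point.

saddle point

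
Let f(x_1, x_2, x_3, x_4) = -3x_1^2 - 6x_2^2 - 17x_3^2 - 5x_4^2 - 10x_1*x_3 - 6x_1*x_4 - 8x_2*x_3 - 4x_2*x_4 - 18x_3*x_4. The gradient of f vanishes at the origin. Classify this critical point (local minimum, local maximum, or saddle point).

The Hessian at the origin is H = [[-6, 0, -10, -6], [0, -12, -8, -4], [-10, -8, -34, -18], [-6, -4, -18, -10]].
Congruent diagonalization of H (simultaneous row and column reduction) yields pivots -6, -12, -12, -8/27.
Counting signs: 4 negative.
H is negative definite, so the origin is a strict local maximum.

local maximum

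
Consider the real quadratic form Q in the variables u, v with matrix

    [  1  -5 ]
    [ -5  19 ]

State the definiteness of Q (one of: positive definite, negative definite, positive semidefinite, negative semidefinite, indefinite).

indefinite

Symmetric row and column elimination reduces A to a congruent diagonal form with pivots 1, -6.
Counting signs: 1 positive, 1 negative.
Hence Q is indefinite.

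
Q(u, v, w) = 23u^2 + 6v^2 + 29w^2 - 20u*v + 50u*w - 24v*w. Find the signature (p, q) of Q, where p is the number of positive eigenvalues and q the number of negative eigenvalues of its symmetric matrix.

(3, 0)

The associated matrix is A = [[23, -10, 25], [-10, 6, -12], [25, -12, 29]].
Row-reducing A symmetrically gives the diagonal entries 23, 38/23, 20/19.
Counting signs: 3 positive.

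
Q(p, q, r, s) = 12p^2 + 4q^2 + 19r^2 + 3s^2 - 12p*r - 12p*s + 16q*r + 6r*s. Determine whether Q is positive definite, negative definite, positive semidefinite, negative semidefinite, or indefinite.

The symmetric matrix is A = [[12, 0, -6, -6], [0, 4, 8, 0], [-6, 8, 19, 3], [-6, 0, 3, 3]].
Symmetric row and column elimination reduces A to a congruent diagonal form with pivots 12, 4, 0, 0.
Counting signs: 2 positive, 2 zero.
Hence Q is positive semidefinite.

positive semidefinite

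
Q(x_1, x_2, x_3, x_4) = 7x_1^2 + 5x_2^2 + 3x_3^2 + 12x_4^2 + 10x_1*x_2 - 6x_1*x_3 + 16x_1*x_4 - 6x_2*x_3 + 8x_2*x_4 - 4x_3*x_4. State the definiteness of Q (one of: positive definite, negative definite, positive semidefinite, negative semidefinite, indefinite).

The symmetric matrix of Q is A = [[7, 5, -3, 8], [5, 5, -3, 4], [-3, -3, 3, -2], [8, 4, -2, 12]].
Leading principal minors: Δ_1 = 7, Δ_2 = 10, Δ_3 = 12, Δ_4 = 8.
All leading principal minors are positive, so by Sylvester's criterion Q is positive definite.

positive definite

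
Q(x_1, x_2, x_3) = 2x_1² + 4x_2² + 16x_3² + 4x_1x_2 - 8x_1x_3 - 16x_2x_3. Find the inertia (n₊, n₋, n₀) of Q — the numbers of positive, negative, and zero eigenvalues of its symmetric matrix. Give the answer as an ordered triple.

The associated matrix is A = [[2, 2, -4], [2, 4, -8], [-4, -8, 16]].
Applying the same elementary operations to the rows and columns of A produces a congruent diagonal matrix with entries 2, 2, 0.
That gives 2 positive, 1 zero pivots.

(2, 0, 1)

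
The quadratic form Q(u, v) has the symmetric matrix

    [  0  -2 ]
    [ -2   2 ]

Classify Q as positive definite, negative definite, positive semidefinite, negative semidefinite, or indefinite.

For the 2×2 matrix [[0, -2], [-2, 2]]: det = 0·2 − (-2)² = -4, trace = 2.
det < 0 so the eigenvalues have opposite signs; the form is indefinite.

indefinite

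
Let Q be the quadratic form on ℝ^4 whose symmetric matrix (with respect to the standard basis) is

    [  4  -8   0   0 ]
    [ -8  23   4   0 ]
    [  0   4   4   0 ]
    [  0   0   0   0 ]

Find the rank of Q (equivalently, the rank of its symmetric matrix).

3

Row-reducing A symmetrically gives the diagonal entries 4, 7, 12/7, 0.
Counting signs: 3 positive, 1 zero.
The rank is the number of nonzero pivots: 3.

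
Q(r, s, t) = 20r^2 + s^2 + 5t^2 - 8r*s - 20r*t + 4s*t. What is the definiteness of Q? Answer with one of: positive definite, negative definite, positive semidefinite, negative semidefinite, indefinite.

The symmetric matrix is A = [[20, -4, -10], [-4, 1, 2], [-10, 2, 5]].
Row-reducing A symmetrically gives the diagonal entries 20, 1/5, 0.
That gives 2 positive, 1 zero pivots.
Hence Q is positive semidefinite.

positive semidefinite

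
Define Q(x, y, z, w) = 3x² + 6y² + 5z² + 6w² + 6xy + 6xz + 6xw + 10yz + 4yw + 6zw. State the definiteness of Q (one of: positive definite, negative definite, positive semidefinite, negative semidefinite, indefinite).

positive definite

Write A = [[3, 3, 3, 3], [3, 6, 5, 2], [3, 5, 5, 3], [3, 2, 3, 6]].
Congruent diagonalization of A (simultaneous row and column reduction) yields pivots 3, 3, 2/3, 2.
Counting signs: 4 positive.
Hence Q is positive definite.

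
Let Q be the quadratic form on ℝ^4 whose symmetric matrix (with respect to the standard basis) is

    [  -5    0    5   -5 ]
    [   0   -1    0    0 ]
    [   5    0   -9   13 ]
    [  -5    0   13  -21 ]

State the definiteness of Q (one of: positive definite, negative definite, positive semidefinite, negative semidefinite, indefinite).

negative semidefinite

Symmetric row and column elimination reduces A to a congruent diagonal form with pivots -5, -1, -4, 0.
That gives 3 negative, 1 zero pivots.
Hence Q is negative semidefinite.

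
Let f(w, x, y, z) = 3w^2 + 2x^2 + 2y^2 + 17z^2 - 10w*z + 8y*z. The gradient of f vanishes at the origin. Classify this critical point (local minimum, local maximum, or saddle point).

The Hessian at the origin is H = [[6, 0, 0, -10], [0, 4, 0, 0], [0, 0, 4, 8], [-10, 0, 8, 34]].
Row-reducing H symmetrically gives the diagonal entries 6, 4, 4, 4/3.
Counting signs: 4 positive.
H is positive definite, so the origin is a strict local minimum.

local minimum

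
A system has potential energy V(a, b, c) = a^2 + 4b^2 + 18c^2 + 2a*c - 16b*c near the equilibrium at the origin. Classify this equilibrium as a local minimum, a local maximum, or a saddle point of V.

local minimum

The Hessian at the origin is H = [[2, 0, 2], [0, 8, -16], [2, -16, 36]].
An LDLᵀ factorisation of H has diagonal entries 2, 8, 2.
So there are 3 positive pivots.
H is positive definite, so the origin is a strict local minimum.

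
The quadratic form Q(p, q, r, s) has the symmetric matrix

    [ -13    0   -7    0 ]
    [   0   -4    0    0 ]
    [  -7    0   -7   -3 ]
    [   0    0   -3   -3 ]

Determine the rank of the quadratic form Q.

Row-reducing A symmetrically gives the diagonal entries -13, -4, -42/13, -3/14.
Counting signs: 4 negative.
The rank is the number of nonzero pivots: 4.

4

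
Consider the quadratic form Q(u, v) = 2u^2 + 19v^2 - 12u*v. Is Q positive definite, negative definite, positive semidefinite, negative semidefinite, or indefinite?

positive definite

The symmetric matrix of Q is A = [[2, -6], [-6, 19]].
Leading principal minors: Δ_1 = 2, Δ_2 = 2.
All leading principal minors are positive, so by Sylvester's criterion Q is positive definite.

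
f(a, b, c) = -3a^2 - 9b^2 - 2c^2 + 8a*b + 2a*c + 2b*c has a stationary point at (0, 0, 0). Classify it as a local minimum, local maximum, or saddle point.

local maximum

The Hessian at the origin is H = [[-6, 8, 2], [8, -18, 2], [2, 2, -4]].
Row-reducing H symmetrically gives the diagonal entries -6, -22/3, -4/11.
Counting signs: 3 negative.
H is negative definite, so the origin is a strict local maximum.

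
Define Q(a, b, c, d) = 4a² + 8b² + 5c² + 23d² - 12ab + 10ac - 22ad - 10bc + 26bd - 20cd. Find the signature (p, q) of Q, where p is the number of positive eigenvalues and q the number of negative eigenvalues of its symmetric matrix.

(2, 1)

The associated matrix is A = [[4, -6, 5, -11], [-6, 8, -5, 13], [5, -5, 5, -10], [-11, 13, -10, 23]].
Congruent diagonalization of A (simultaneous row and column reduction) yields pivots 4, -1, 5, 0.
That gives 2 positive, 1 negative, 1 zero pivots.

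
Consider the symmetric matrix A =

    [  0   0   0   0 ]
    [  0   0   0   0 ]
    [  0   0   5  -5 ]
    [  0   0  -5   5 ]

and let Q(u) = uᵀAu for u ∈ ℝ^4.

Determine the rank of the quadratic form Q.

Symmetric row and column elimination reduces A to a congruent diagonal form with pivots 0, 0, 5, 0.
That gives 1 positive, 3 zero pivots.
The rank is the number of nonzero pivots: 1.

1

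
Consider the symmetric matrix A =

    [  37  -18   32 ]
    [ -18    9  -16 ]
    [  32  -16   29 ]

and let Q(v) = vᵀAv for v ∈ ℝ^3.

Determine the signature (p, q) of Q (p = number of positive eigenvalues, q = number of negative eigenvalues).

(3, 0)

Congruent diagonalization of A (simultaneous row and column reduction) yields pivots 37, 9/37, 5/9.
Counting signs: 3 positive.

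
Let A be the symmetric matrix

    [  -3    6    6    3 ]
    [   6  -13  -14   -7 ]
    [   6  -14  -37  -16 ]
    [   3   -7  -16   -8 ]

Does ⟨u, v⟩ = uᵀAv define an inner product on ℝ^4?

no

Symmetric row and column elimination reduces A to a congruent diagonal form with pivots -3, -1, -21, -20/21.
That gives 4 negative pivots.
Hence Q is negative definite.
⟨·,·⟩ is an inner product exactly when A is positive definite.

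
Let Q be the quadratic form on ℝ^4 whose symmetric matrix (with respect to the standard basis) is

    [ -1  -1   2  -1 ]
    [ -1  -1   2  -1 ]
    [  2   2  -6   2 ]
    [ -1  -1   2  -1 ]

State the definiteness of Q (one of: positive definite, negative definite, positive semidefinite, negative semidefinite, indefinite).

negative semidefinite

Row-reducing A symmetrically gives the diagonal entries -1, 0, -2, 0.
Counting signs: 2 negative, 2 zero.
Hence Q is negative semidefinite.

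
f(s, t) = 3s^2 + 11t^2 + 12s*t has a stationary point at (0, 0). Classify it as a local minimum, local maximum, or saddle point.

saddle point

The Hessian at the origin is H = [[6, 12], [12, 22]].
det H = 6·22 − (12)² = -12 < 0, so H is indefinite.
Therefore the origin is a saddle point.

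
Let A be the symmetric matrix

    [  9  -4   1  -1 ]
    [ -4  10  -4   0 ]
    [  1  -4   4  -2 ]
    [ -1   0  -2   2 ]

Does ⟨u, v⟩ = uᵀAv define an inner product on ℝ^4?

Applying the same elementary operations to the rows and columns of A produces a congruent diagonal matrix with entries 9, 74/9, 87/37, 2/87.
So there are 4 positive pivots.
Hence Q is positive definite.
⟨·,·⟩ is an inner product exactly when A is positive definite.

yes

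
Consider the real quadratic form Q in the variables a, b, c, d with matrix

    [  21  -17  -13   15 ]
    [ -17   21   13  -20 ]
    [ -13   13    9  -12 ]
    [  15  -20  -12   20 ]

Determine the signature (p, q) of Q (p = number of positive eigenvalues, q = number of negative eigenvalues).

Applying the same elementary operations to the rows and columns of A produces a congruent diagonal matrix with entries 21, 152/21, 2/19, 3/4.
That gives 4 positive pivots.

(4, 0)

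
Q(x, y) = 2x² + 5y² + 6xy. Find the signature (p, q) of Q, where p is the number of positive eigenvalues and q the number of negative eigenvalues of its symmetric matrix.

(2, 0)

The symmetric matrix is A = [[2, 3], [3, 5]].
Row-reducing A symmetrically gives the diagonal entries 2, 1/2.
That gives 2 positive pivots.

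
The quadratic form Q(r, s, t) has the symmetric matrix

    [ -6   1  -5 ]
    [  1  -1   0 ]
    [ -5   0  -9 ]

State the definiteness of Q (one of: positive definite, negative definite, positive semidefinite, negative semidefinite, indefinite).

Congruent diagonalization of A (simultaneous row and column reduction) yields pivots -6, -5/6, -4.
Counting signs: 3 negative.
Hence Q is negative definite.

negative definite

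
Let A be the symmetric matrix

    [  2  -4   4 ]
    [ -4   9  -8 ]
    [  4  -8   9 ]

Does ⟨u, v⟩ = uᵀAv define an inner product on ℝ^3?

Leading principal minors: Δ_1 = 2, Δ_2 = 2, Δ_3 = 2.
All leading principal minors are positive, so by Sylvester's criterion Q is positive definite.
⟨·,·⟩ is an inner product exactly when A is positive definite.

yes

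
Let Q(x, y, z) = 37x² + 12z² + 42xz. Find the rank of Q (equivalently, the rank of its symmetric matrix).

The associated matrix is A = [[37, 0, 21], [0, 0, 0], [21, 0, 12]].
Congruent diagonalization of A (simultaneous row and column reduction) yields pivots 37, 0, 3/37.
Counting signs: 2 positive, 1 zero.
The rank is the number of nonzero pivots: 2.

2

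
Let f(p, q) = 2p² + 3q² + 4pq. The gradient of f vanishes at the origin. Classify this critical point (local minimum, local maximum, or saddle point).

local minimum

The Hessian at the origin is H = [[4, 4], [4, 6]].
det H = 4·6 − (4)² = 8 > 0 and H[1,1] = 4 > 0, so H is positive definite.
Therefore the origin is a local minimum.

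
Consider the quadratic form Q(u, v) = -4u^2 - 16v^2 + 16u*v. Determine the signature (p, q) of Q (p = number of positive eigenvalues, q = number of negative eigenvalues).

Write A = [[-4, 8], [8, -16]].
Applying the same elementary operations to the rows and columns of A produces a congruent diagonal matrix with entries -4, 0.
Counting signs: 1 negative, 1 zero.

(0, 1)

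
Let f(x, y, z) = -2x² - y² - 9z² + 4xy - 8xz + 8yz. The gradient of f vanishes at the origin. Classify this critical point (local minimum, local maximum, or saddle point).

saddle point

The Hessian at the origin is H = [[-4, 4, -8], [4, -2, 8], [-8, 8, -18]].
Congruent diagonalization of H (simultaneous row and column reduction) yields pivots -4, 2, -2.
Counting signs: 1 positive, 2 negative.
H is indefinite, so the origin is a saddle point.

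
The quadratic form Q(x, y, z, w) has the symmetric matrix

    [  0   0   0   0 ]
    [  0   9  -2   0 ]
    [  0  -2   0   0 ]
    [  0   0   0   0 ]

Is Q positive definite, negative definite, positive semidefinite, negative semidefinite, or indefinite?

Row-reducing A symmetrically gives the diagonal entries 0, 9, -4/9, 0.
That gives 1 positive, 1 negative, 2 zero pivots.
Hence Q is indefinite.

indefinite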